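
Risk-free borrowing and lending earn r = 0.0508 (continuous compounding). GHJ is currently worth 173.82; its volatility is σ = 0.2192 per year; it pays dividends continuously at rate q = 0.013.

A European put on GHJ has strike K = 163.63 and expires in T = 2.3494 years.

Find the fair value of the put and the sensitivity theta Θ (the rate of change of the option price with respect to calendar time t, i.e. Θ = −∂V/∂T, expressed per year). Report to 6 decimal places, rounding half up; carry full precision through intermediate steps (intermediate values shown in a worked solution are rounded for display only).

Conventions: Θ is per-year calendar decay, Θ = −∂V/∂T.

price = 11.255410
Θ = -1.693747

σ√T = 0.2192·√2.3494 = 0.335984
d₁ = (ln(S/K) + (r−q+σ²/2)T) / (σ√T) = (ln(173.82/163.63) + (0.0508−0.013+0.2192²/2)·2.3494) / 0.335984 = (0.060412 + 0.145250) / 0.335984 = 0.612119
d₂ = d₁ − σ√T = 0.612119 − 0.335984 = 0.276135
e^{−rT} = 0.887498
e^{−qT} = 0.969920
N(−d₁) = 0.270229,  N(−d₂) = 0.391222
Put price V = K·e^{−rT}·N(−d₂) − S·e^{−qT}·N(−d₁) = 56.813757 − 45.558347 = 11.255410
φ(d₁) = (1/√(2π))·e^{−d₁²/2} = 0.330786
Θ = −S·e^{−qT}·φ(d₁)·σ/(2√T) − q·S·e^{−qT}·N(−d₁) + r·K·e^{−rT}·N(−d₂) = −3.987628 − 0.592259 + 2.886139 = -1.693747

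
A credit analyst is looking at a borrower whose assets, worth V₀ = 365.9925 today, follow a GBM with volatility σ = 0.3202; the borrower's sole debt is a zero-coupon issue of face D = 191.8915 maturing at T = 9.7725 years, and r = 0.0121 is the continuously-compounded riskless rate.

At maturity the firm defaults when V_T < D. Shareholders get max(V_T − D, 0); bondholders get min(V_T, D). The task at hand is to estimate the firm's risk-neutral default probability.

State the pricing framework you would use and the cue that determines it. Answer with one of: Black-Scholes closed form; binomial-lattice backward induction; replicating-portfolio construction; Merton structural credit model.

framework: Merton structural credit model

Key observation: with the firm-asset dynamics (V₀ = 365.9925) and a single zero-coupon liability of face 191.8915 given, debt value, spread, and default probability all derive from the option view of the balance sheet.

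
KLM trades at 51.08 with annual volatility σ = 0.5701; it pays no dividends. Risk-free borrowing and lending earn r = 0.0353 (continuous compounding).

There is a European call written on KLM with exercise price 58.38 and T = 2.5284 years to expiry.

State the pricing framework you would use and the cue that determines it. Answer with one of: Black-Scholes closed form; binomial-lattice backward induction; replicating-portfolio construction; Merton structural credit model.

framework: Black-Scholes closed form

Key observation: everything needed for the exact continuous-time valuation of the European call on KLM (strike 58.38) is given, and no feature rules the closed form out.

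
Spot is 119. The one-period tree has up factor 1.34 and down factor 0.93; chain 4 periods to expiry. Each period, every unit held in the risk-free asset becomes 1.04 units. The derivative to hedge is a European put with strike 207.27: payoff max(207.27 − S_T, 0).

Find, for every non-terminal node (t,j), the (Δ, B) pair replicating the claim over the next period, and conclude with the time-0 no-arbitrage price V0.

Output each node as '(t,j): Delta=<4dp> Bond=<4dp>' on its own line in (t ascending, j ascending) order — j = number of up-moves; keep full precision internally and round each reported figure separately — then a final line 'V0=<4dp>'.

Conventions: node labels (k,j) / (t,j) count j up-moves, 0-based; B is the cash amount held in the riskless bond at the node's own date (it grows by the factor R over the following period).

Under the risk-neutral measure, an up-move has probability p* = (R−d)/(u−d) = 0.2683 and values discount at R = 1.04.
At maturity the claim pays: V(4,0)=118.2518, V(4,1)=79.0072, V(4,2)=22.4613, V(4,3)=0.0000, V(4,4)=0.0000
  t=3,j=0: stock 95.7185 → up 128.2628 (V=79.0072), down 89.0182 (V=118.2518). Price 103.5796; hedge Δ=-1.0000, bond B=199.2981.
  t=3,j=1: stock 137.9170 → up 184.8087 (V=22.4613), down 128.2628 (V=79.0072). Price 61.3811; hedge Δ=-1.0000, bond B=199.2981.
  t=3,j=2: stock 198.7191 → up 266.2835 (V=0.0000), down 184.8087 (V=22.4613). Price 15.8030; hedge Δ=-0.2757, bond B=70.5866.
  t=3,j=3: stock 286.3264 → up 383.6773 (V=0.0000), down 266.2835 (V=0.0000). Price 0.0000; hedge Δ=0.0000, bond B=0.0000.
  t=2,j=0: stock 102.9231 → up 137.9170 (V=61.3811), down 95.7185 (V=103.5796). Price 88.7097; hedge Δ=-1.0000, bond B=191.6328.
  t=2,j=1: stock 148.2978 → up 198.7191 (V=15.8030), down 137.9170 (V=61.3811). Price 47.2623; hedge Δ=-0.7496, bond B=158.4286.
  t=2,j=2: stock 213.6764 → up 286.3264 (V=0.0000), down 198.7191 (V=15.8030). Price 11.1184; hedge Δ=-0.1804, bond B=49.6622.
  t=1,j=0: stock 110.6700 → up 148.2978 (V=47.2623), down 102.9231 (V=88.7097). Price 74.6054; hedge Δ=-0.9134, bond B=175.6965.
  t=1,j=1: stock 159.4600 → up 213.6764 (V=11.1184), down 148.2978 (V=47.2623). Price 36.1204; hedge Δ=-0.5528, bond B=124.2763.
  t=0,j=0: stock 119.0000 → up 159.4600 (V=36.1204), down 110.6700 (V=74.6054). Price 61.8079; hedge Δ=-0.7888, bond B=155.6739.
As a check, the time-0 holding Δ(0,0)·S0 + B(0,0) comes to 61.8079 — exactly V0.

(0,0): Delta=-0.7888 Bond=155.6739
(1,0): Delta=-0.9134 Bond=175.6965
(1,1): Delta=-0.5528 Bond=124.2763
(2,0): Delta=-1.0000 Bond=191.6328
(2,1): Delta=-0.7496 Bond=158.4286
(2,2): Delta=-0.1804 Bond=49.6622
(3,0): Delta=-1.0000 Bond=199.2981
(3,1): Delta=-1.0000 Bond=199.2981
(3,2): Delta=-0.2757 Bond=70.5866
(3,3): Delta=0.0000 Bond=0.0000
V0=61.8079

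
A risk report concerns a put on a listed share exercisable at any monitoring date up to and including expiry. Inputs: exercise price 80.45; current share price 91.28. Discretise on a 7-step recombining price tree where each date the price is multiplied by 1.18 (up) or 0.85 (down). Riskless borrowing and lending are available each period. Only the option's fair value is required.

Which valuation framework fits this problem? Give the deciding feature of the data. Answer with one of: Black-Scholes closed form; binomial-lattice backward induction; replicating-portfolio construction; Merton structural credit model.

framework: binomial-lattice backward induction

Key observation: the put (strike 80.45 on spot 91.28) is American-style on a 7-step discrete price model, so the early-exercise decision at every node requires stepwise backward valuation — a closed form cannot price the exercise right.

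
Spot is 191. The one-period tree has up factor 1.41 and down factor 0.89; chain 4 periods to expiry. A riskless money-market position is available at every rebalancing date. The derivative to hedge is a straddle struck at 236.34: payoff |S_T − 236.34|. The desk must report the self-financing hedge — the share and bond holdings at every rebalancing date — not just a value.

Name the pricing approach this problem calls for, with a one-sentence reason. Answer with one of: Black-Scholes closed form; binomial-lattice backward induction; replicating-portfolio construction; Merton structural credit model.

Key observation: what is demanded is not a single number but the (Δ, B) position at each node of the 1.41/0.89 tree starting at 191; constructing those positions is the replicating-portfolio method.

framework: replicating-portfolio construction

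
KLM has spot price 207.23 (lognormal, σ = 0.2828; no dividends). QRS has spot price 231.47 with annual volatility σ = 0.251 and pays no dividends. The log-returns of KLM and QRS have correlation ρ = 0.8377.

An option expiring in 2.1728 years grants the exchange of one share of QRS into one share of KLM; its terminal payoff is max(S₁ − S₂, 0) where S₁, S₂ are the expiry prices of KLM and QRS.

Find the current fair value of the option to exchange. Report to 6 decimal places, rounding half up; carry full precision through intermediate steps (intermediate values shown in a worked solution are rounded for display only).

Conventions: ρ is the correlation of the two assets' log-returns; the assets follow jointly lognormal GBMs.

σ_eff = √(σ₁² + σ₂² − 2ρσ₁σ₂) = √(0.2828² + 0.251² − 2·0.8377·0.2828·0.251) = 0.155088
d₁ = (ln(S₁/S₂) + (q₂ − q₁ + σ_eff²/2)T) / (σ_eff√T) = (ln(207.23/231.47) + (0.0 − 0.0 + 0.012026)·2.1728) / 0.228606 = -0.369590
d₂ = d₁ − σ_eff√T = -0.369590 − 0.228606 = -0.598196
N(d₁) = 0.355844,  N(d₂) = 0.274854
V = S₁·e^{−q₁T}·N(d₁) − S₂·e^{−q₂T}·N(d₂) = 73.741521 − 63.620552 = 10.120970
Key observation: pricing in QRS-units makes this a unit-strike call on the ratio S₁/S₂ — the risk-free rate cancels and cannot affect the value.

exchange price = 10.120970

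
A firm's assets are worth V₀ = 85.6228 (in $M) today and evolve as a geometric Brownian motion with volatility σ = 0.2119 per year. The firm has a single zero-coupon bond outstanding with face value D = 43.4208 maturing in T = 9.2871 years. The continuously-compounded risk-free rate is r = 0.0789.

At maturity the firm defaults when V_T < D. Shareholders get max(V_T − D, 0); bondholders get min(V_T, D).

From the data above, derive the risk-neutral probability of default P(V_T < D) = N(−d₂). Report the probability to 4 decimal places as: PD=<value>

PD=0.0312

Work the structural quantities from V₀ = 85.6228 against face 43.4208:
d₁ = [ln(V₀/D) + (r + σ²/2)T] / (σ√T)
   = [ln(85.6228/43.4208) + (0.0789 + 0.5·0.2119²)·9.2871] / (0.2119·√9.2871)
   = [0.679013 + 0.941255] / 0.645760 = 2.509088
d₂ = d₁ − σ√T = 2.509088 − 0.645760 = 1.863328
risk-neutral PD = N(−d₂) = N(-1.863328) = 0.031208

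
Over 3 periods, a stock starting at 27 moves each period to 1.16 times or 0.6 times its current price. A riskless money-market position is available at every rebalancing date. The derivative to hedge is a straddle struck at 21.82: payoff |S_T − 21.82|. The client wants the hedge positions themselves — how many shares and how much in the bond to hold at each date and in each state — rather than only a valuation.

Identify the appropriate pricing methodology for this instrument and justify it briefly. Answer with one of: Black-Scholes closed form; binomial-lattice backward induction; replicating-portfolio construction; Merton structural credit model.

Key observation: the mandate to exhibit the hedge at every date and state singles out the replicating-portfolio construction on the 3-period tree with factors 1.16 and 0.6 from 27.

framework: replicating-portfolio construction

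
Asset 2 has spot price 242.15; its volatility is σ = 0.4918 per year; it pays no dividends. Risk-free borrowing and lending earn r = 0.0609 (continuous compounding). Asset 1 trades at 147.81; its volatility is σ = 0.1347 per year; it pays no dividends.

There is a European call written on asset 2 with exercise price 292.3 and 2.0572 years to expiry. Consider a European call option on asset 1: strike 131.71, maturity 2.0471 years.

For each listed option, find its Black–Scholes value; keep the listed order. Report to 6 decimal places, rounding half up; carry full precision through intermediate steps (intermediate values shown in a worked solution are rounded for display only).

price(asset 2 call K=292.3) = 61.322112
price(asset 1 call K=131.71) = 32.824489

[asset 2 call K=292.3]
σ√T = 0.4918·√2.0572 = 0.705386
d₁ = (ln(S/K) + (r+σ²/2)T) / (σ√T) = (ln(242.15/292.3) + (0.0609+0.4918²/2)·2.0572) / 0.705386 = (-0.188223 + 0.374068) / 0.705386 = 0.263465
d₂ = d₁ − σ√T = 0.263465 − 0.705386 = -0.441920
e^{−rT} = 0.882247
N(d₁) = 0.603904,  N(d₂) = 0.329273
price = S·N(d₁) − K·e^{−rT}·N(d₂) = 146.235372 − 84.913260 = 61.322112
[asset 1 call K=131.71]
σ√T = 0.1347·√2.0471 = 0.192725
d₁ = (ln(S/K) + (r+σ²/2)T) / (σ√T) = (ln(147.81/131.71) + (0.0609+0.1347²/2)·2.0471) / 0.192725 = (0.115325 + 0.143240) / 0.192725 = 1.341629
d₂ = d₁ − σ√T = 1.341629 − 0.192725 = 1.148904
e^{−rT} = 0.882790
N(d₁) = 0.910142,  N(d₂) = 0.874702
price = S·N(d₁) − K·e^{−rT}·N(d₂) = 134.528066 − 101.703577 = 32.824489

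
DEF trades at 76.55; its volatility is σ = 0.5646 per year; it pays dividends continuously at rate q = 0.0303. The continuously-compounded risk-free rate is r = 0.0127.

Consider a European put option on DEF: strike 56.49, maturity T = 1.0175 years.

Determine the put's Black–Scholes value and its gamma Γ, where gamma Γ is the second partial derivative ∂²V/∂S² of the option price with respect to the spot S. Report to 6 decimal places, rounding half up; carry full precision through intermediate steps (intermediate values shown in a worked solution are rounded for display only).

price = 7.075794
Γ = 0.006510

σ√T = 0.5646·√1.0175 = 0.569519
d₁ = (ln(S/K) + (r−q+σ²/2)T) / (σ√T) = (ln(76.55/56.49) + (0.0127−0.0303+0.5646²/2)·1.0175) / 0.569519 = (0.303880 + 0.144268) / 0.569519 = 0.786889
d₂ = d₁ − σ√T = 0.786889 − 0.569519 = 0.217371
e^{−rT} = 0.987161
e^{−qT} = 0.969640
N(−d₁) = 0.215673,  N(−d₂) = 0.413960
Put price V = K·e^{−rT}·N(−d₂) − S·e^{−qT}·N(−d₁) = 23.084350 − 16.008557 = 7.075794
φ(d₁) = (1/√(2π))·e^{−d₁²/2} = 0.292721
Γ = e^{−qT}·φ(d₁) / (S·σ·√T) = 0.006510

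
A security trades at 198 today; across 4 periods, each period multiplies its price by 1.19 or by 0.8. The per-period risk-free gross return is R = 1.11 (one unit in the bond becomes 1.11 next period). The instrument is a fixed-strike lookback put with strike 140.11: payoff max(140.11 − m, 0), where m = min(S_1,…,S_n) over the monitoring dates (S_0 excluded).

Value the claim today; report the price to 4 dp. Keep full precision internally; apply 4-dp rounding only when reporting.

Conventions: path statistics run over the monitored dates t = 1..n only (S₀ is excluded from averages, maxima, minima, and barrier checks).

Under the martingale measure an up-move has probability p* = 0.7949; value the claim as the probability-weighted average of per-path payoffs, discounted 4 periods at R = 1.11.
Enumerate all 2^4 = 16 price paths (U = up ×1.19, D = down ×0.8); each path with k up-moves has probability p*^k·(1−p*)^(4−k).
DDDD: m=81.1008, payoff=59.0092, prob=0.001771
UDDD: m=120.6374, payoff=19.4726, prob=0.006861
DUDD: m=120.6374, payoff=19.4726, prob=0.006861
UUDD: m=179.4482, payoff=0.0000, prob=0.026586
DDUD: m=120.6374, payoff=19.4726, prob=0.006861
UDUD: m=179.4482, payoff=0.0000, prob=0.026586
DUUD: m=158.4000, payoff=0.0000, prob=0.026586
UUUD: m=235.6200, payoff=0.0000, prob=0.103019
DDDU: m=101.3760, payoff=38.7340, prob=0.006861
UDDU: m=150.7968, payoff=0.0000, prob=0.026586
DUDU: m=150.7968, payoff=0.0000, prob=0.026586
UUDU: m=224.3102, payoff=0.0000, prob=0.103019
DDUU: m=126.7200, payoff=13.3900, prob=0.026586
UDUU: m=188.4960, payoff=0.0000, prob=0.103019
DUUU: m=158.4000, payoff=0.0000, prob=0.103019
UUUU: m=235.6200, payoff=0.0000, prob=0.399198
Price = Σ prob·payoff / R^4 = 1.126993 / 1.518070 = 0.7424

price = 0.7424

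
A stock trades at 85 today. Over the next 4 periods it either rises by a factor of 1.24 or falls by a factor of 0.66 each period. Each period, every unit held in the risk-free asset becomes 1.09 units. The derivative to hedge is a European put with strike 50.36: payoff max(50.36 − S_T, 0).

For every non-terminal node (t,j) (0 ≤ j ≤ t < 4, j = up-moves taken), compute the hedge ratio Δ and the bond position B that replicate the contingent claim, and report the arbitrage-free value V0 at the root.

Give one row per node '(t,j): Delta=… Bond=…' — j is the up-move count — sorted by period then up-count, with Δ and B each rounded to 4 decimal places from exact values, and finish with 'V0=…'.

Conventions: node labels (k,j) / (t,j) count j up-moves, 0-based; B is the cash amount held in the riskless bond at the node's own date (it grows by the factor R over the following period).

Since d<R<u, set p* = (R−d)/(u−d) = 0.7414; price each node as the discounted p*-expectation of its children.
At maturity the claim pays: V(4,0)=34.2315, V(4,1)=20.0579, V(4,2)=0.0000, V(4,3)=0.0000, V(4,4)=0.0000
  t=3,j=0: stock 24.4372 → up 30.3021 (V=20.0579), down 16.1285 (V=34.2315). Price 21.7647; hedge Δ=-1.0000, bond B=46.2018.
  t=3,j=1: stock 45.9122 → up 56.9312 (V=0.0000), down 30.3021 (V=20.0579). Price 4.7591; hedge Δ=-0.7532, bond B=39.3417.
  t=3,j=2: stock 86.2594 → up 106.9616 (V=0.0000), down 56.9312 (V=0.0000). Price 0.0000; hedge Δ=0.0000, bond B=0.0000.
  t=3,j=3: stock 162.0630 → up 200.9582 (V=0.0000), down 106.9616 (V=0.0000). Price 0.0000; hedge Δ=0.0000, bond B=0.0000.
  t=2,j=0: stock 37.0260 → up 45.9122 (V=4.7591), down 24.4372 (V=21.7647). Price 8.4010; hedge Δ=-0.7919, bond B=37.7210.
  t=2,j=1: stock 69.5640 → up 86.2594 (V=0.0000), down 45.9122 (V=4.7591). Price 1.1292; hedge Δ=-0.1180, bond B=9.3345.
  t=2,j=2: stock 130.6960 → up 162.0630 (V=0.0000), down 86.2594 (V=0.0000). Price 0.0000; hedge Δ=0.0000, bond B=0.0000.
  t=1,j=0: stock 56.1000 → up 69.5640 (V=1.1292), down 37.0260 (V=8.4010). Price 2.7613; hedge Δ=-0.2235, bond B=15.2989.
  t=1,j=1: stock 105.4000 → up 130.6960 (V=0.0000), down 69.5640 (V=1.1292). Price 0.2679; hedge Δ=-0.0185, bond B=2.2148.
  t=0,j=0: stock 85.0000 → up 105.4000 (V=0.2679), down 56.1000 (V=2.7613). Price 0.8374; hedge Δ=-0.0506, bond B=5.1363.
Verification: the root portfolio costs Δ(0,0)·S0 + B(0,0) = 0.8374, matching V0.

(0,0): Delta=-0.0506 Bond=5.1363
(1,0): Delta=-0.2235 Bond=15.2989
(1,1): Delta=-0.0185 Bond=2.2148
(2,0): Delta=-0.7919 Bond=37.7210
(2,1): Delta=-0.1180 Bond=9.3345
(2,2): Delta=0.0000 Bond=0.0000
(3,0): Delta=-1.0000 Bond=46.2018
(3,1): Delta=-0.7532 Bond=39.3417
(3,2): Delta=0.0000 Bond=0.0000
(3,3): Delta=0.0000 Bond=0.0000
V0=0.8374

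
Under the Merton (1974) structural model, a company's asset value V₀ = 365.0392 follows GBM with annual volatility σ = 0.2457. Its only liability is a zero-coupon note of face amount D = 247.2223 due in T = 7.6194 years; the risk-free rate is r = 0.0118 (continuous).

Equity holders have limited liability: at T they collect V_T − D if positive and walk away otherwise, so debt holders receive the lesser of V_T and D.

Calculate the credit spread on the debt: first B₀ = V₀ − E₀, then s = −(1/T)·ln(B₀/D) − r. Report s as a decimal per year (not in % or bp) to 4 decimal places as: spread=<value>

Work the structural quantities from V₀ = 365.0392 against face 247.2223:
d₁ = [ln(V₀/D) + (r + σ²/2)T] / (σ√T)
   = [ln(365.0392/247.2223) + (0.0118 + 0.5·0.2457²)·7.6194] / (0.2457·√7.6194)
   = [0.389717 + 0.319895] / 0.678212 = 1.046297
d₂ = d₁ − σ√T = 1.046297 − 0.678212 = 0.368085
N(d₁) = 0.852288,  N(d₂) = 0.643595,  e^(−rT) = 0.914014
E₀ = V₀·N(d₁) − D·e^(−rT)·N(d₂)
   = 365.0392·0.852288 − 247.2223·0.914014·0.643595 = 165.688753
B₀ = V₀ − E₀ = 365.0392 − 165.688753 = 199.350447
spread = −(1/T)·ln(B₀/D) − r = −(1/7.6194)·ln(199.350447/247.2223) − 0.0118 = 0.01644679

spread=0.0164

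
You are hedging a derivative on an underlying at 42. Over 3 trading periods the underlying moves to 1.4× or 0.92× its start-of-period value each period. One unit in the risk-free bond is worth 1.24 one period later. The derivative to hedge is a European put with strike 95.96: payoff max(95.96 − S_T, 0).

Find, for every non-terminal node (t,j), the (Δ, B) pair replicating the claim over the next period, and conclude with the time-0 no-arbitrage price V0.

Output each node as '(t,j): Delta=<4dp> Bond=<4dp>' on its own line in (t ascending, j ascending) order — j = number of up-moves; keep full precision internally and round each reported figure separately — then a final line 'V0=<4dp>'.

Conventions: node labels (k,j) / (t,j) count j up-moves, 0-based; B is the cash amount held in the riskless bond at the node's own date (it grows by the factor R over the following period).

(0,0): Delta=-0.7235 Bond=41.7122
(1,0): Delta=-1.0000 Bond=62.4089
(1,1): Delta=-0.6326 Bond=46.3802
(2,0): Delta=-1.0000 Bond=77.3871
(2,1): Delta=-1.0000 Bond=77.3871
(2,2): Delta=-0.5119 Bond=47.5737
V0=11.3272

Risk-neutral probability p* = (R−d)/(u−d) = (1.24−0.92)/(1.4−0.92) = 0.6667.
Terminal payoffs: V(3,0)=63.2551, V(3,1)=46.1917, V(3,2)=20.2256, V(3,3)=0.0000
  t=2,j=0: stock 35.5488 → up 49.7683 (V=46.1917), down 32.7049 (V=63.2551). Price 41.8383; hedge Δ=-1.0000, bond B=77.3871.
  t=2,j=1: stock 54.0960 → up 75.7344 (V=20.2256), down 49.7683 (V=46.1917). Price 23.2911; hedge Δ=-1.0000, bond B=77.3871.
  t=2,j=2: stock 82.3200 → up 115.2480 (V=0.0000), down 75.7344 (V=20.2256). Price 5.4370; hedge Δ=-0.5119, bond B=47.5737.
  t=1,j=0: stock 38.6400 → up 54.0960 (V=23.2911), down 35.5488 (V=41.8383). Price 23.7689; hedge Δ=-1.0000, bond B=62.4089.
  t=1,j=1: stock 58.8000 → up 82.3200 (V=5.4370), down 54.0960 (V=23.2911). Price 9.1842; hedge Δ=-0.6326, bond B=46.3802.
  t=0,j=0: stock 42.0000 → up 58.8000 (V=9.1842), down 38.6400 (V=23.7689). Price 11.3272; hedge Δ=-0.7235, bond B=41.7122.
Sanity check at the root: Δ(0,0)·S0 + B(0,0) reproduces V0 = 11.3272.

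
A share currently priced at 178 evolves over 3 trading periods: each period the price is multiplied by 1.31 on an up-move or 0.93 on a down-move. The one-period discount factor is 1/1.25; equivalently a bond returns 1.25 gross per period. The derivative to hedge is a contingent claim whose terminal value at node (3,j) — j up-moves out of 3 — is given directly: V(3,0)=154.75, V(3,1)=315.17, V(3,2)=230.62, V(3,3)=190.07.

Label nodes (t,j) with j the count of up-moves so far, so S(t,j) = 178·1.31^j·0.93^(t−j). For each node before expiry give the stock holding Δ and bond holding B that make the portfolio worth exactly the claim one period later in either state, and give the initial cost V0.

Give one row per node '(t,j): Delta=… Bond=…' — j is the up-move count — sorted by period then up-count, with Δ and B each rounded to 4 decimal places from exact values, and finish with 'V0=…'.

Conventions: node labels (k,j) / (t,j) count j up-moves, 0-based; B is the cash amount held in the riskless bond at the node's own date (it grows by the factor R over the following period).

(0,0): Delta=-0.4470 Bond=187.8157
(1,0): Delta=-0.5834 Bond=257.3457
(1,1): Delta=-0.4288 Bond=230.5367
(2,0): Delta=2.7421 Bond=-190.2855
(2,1): Delta=-1.0260 Bond=417.6760
(2,2): Delta=-0.3493 Bond=263.8886
V0=108.2528

Arbitrage-free pricing uses the up-move probability p* = (R−d)/(u−d) = 0.8421, discounting each step at R = 1.25.
Terminal payoffs: V(3,0)=154.7500, V(3,1)=315.1700, V(3,2)=230.6200, V(3,3)=190.0700
  t=2,j=0: stock 153.9522 → up 201.6774 (V=315.1700), down 143.1755 (V=154.7500). Price 231.8724; hedge Δ=2.7421, bond B=-190.2855.
  t=2,j=1: stock 216.8574 → up 284.0832 (V=230.6200), down 201.6774 (V=315.1700). Price 195.1760; hedge Δ=-1.0260, bond B=417.6760.
  t=2,j=2: stock 305.4658 → up 400.1602 (V=190.0700), down 284.0832 (V=230.6200). Price 157.1781; hedge Δ=-0.3493, bond B=263.8886.
  t=1,j=0: stock 165.5400 → up 216.8574 (V=195.1760), down 153.9522 (V=231.8724). Price 160.7761; hedge Δ=-0.5834, bond B=257.3457.
  t=1,j=1: stock 233.1800 → up 305.4658 (V=157.1781), down 216.8574 (V=195.1760). Price 130.5422; hedge Δ=-0.4288, bond B=230.5367.
  t=0,j=0: stock 178.0000 → up 233.1800 (V=130.5422), down 165.5400 (V=160.7761). Price 108.2528; hedge Δ=-0.4470, bond B=187.8157.
Sanity check at the root: Δ(0,0)·S0 + B(0,0) reproduces V0 = 108.2528.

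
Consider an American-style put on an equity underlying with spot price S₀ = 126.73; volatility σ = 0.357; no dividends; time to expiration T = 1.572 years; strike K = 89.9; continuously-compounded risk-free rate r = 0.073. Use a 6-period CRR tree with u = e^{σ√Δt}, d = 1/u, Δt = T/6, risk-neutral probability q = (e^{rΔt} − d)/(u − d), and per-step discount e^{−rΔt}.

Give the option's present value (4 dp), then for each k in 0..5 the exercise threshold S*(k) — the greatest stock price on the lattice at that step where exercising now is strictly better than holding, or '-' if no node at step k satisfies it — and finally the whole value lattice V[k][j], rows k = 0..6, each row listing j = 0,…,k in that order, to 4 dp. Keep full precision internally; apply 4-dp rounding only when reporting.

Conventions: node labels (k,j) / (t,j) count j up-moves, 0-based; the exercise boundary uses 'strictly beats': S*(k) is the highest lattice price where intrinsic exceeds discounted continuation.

Δt=0.26200, u=1.20049, d=0.83299, q=0.50699, disc=e^(-rΔt)=0.98106
k=6 terminal: V=max(K-S,0) → 47.5632 28.8848 1.9656 0.0000 0.0000 0.0000 0.0000
k=5: j=0 S=50.8251 intr=39.0749 cont=37.3718 V=39.0749[EX]; j=1 S=73.2485 intr=16.6515 cont=14.9484 V=16.6515[EX]; j=2 S=105.5648 intr=0.0000 cont=0.9507 V=0.9507[hold]; j=3 S=152.1387 intr=0.0000 cont=0.0000 V=0.0000[hold]; j=4 S=219.2604 intr=0.0000 cont=0.0000 V=0.0000[hold]; j=5 S=315.9954 intr=0.0000 cont=0.0000 V=0.0000[hold]  S*(5)=73.2485
k=4: j=0 S=61.0152 intr=28.8848 cont=27.1817 V=28.8848[EX]; j=1 S=87.9344 intr=1.9656 cont=8.5268 V=8.5268[hold]; j=2 S=126.7300 intr=0.0000 cont=0.4598 V=0.4598[hold]; j=3 S=182.6417 intr=0.0000 cont=0.0000 V=0.0000[hold]; j=4 S=263.2210 intr=0.0000 cont=0.0000 V=0.0000[hold]  S*(4)=61.0152
k=3: j=0 S=73.2485 intr=16.6515 cont=18.2118 V=18.2118[hold]; j=1 S=105.5648 intr=0.0000 cont=4.3529 V=4.3529[hold]; j=2 S=152.1387 intr=0.0000 cont=0.2224 V=0.2224[hold]; j=3 S=219.2604 intr=0.0000 cont=0.0000 V=0.0000[hold]  S*(3)=-
k=2: j=0 S=87.9344 intr=1.9656 cont=10.9736 V=10.9736[hold]; j=1 S=126.7300 intr=0.0000 cont=2.2160 V=2.2160[hold]; j=2 S=182.6417 intr=0.0000 cont=0.1076 V=0.1076[hold]  S*(2)=-
k=1: j=0 S=105.5648 intr=0.0000 cont=6.4098 V=6.4098[hold]; j=1 S=152.1387 intr=0.0000 cont=1.1253 V=1.1253[hold]  S*(1)=-
k=0: j=0 S=126.7300 intr=0.0000 cont=3.6600 V=3.6600[hold]  S*(0)=-

price = 3.6600
boundary = - - - - 61.0152 73.2485
tree:
3.6600
6.4098 1.1253
10.9736 2.2160 0.1076
18.2118 4.3529 0.2224 0.0000
28.8848 8.5268 0.4598 0.0000 0.0000
39.0749 16.6515 0.9507 0.0000 0.0000 0.0000
47.5632 28.8848 1.9656 0.0000 0.0000 0.0000 0.0000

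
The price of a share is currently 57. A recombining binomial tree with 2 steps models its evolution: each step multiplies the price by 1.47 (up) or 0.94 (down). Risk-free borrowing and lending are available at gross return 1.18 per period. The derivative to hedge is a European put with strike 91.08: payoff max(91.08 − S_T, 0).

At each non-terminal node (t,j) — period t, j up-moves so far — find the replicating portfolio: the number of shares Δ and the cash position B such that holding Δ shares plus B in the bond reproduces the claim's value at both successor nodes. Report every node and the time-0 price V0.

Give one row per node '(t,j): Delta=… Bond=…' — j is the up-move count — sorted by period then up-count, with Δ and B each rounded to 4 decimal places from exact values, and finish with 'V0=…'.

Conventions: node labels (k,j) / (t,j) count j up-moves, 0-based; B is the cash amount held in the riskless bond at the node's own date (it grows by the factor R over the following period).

(0,0): Delta=-0.5923 Bond=46.9021
(1,0): Delta=-1.0000 Bond=77.1864
(1,1): Delta=-0.2774 Bond=28.9520
V0=13.1382

No-arbitrage ⇒ martingale measure with p* = (R−d)/(u−d) = 0.4528.
Payoffs at expiry: V(2,0)=40.7148, V(2,1)=12.3174, V(2,2)=0.0000
  t=1,j=0: stock 53.5800 → up 78.7626 (V=12.3174), down 50.3652 (V=40.7148). Price 23.6064; hedge Δ=-1.0000, bond B=77.1864.
  t=1,j=1: stock 83.7900 → up 123.1713 (V=0.0000), down 78.7626 (V=12.3174). Price 5.7116; hedge Δ=-0.2774, bond B=28.9520.
  t=0,j=0: stock 57.0000 → up 83.7900 (V=5.7116), down 53.5800 (V=23.6064). Price 13.1382; hedge Δ=-0.5923, bond B=46.9021.
Check: Δ(0,0)·S0 + B(0,0) = 13.1382 = V0.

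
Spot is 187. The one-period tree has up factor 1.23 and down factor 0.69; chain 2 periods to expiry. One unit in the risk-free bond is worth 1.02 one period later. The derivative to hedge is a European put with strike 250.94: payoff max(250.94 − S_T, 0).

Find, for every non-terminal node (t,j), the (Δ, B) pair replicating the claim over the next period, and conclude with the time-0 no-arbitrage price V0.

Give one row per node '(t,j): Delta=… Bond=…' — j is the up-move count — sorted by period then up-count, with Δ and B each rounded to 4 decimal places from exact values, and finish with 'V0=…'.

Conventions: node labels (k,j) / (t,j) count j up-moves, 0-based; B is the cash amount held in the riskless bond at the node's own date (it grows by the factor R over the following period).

Under the risk-neutral measure, an up-move has probability p* = (R−d)/(u−d) = 0.6111 and values discount at R = 1.02.
Terminal payoffs: V(2,0)=161.9093, V(2,1)=92.2331, V(2,2)=0.0000
(1,0): S=129.0300. Δ = (V_up−V_dn)/(S_up−S_dn) = (92.2331−161.9093)/(158.7069−89.0307) = -1.0000. V = [p*·92.2331 + (1−p*)·161.9093]/1.02 = 116.9896. B = V − Δ·S = 246.0196.
(1,1): S=230.0100. Δ = (V_up−V_dn)/(S_up−S_dn) = (0.0000−92.2331)/(282.9123−158.7069) = -0.7426. V = [p*·0.0000 + (1−p*)·92.2331]/1.02 = 35.1651. B = V − Δ·S = 205.9672.
(0,0): S=187.0000. Δ = (V_up−V_dn)/(S_up−S_dn) = (35.1651−116.9896)/(230.0100−129.0300) = -0.8103. V = [p*·35.1651 + (1−p*)·116.9896]/1.02 = 65.6723. B = V − Δ·S = 217.1991.
Sanity check at the root: Δ(0,0)·S0 + B(0,0) reproduces V0 = 65.6723.

(0,0): Delta=-0.8103 Bond=217.1991
(1,0): Delta=-1.0000 Bond=246.0196
(1,1): Delta=-0.7426 Bond=205.9672
V0=65.6723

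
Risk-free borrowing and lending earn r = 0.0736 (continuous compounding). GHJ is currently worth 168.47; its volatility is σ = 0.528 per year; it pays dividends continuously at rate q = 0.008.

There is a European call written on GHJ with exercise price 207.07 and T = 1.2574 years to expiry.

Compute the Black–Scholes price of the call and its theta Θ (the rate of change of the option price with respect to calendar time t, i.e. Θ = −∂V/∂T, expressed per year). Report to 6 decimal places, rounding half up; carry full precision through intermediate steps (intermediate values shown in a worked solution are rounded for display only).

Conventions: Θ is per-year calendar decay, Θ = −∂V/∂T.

σ√T = 0.528·√1.2574 = 0.592067
d₁ = (ln(S/K) + (r−q+σ²/2)T) / (σ√T) = (ln(168.47/207.07) + (0.0736−0.008+0.528²/2)·1.2574) / 0.592067 = (-0.206299 + 0.257757) / 0.592067 = 0.086912
d₂ = d₁ − σ√T = 0.086912 − 0.592067 = -0.505155
e^{−rT} = 0.911609
e^{−qT} = 0.989991
N(d₁) = 0.534629,  N(d₂) = 0.306725
Call price V = S·e^{−qT}·N(d₁) − K·e^{−rT}·N(d₂) = 89.167516 − 57.899509 = 31.268007
φ(d₁) = (1/√(2π))·e^{−d₁²/2} = 0.397438
Θ = −S·e^{−qT}·φ(d₁)·σ/(2√T) + q·S·e^{−qT}·N(d₁) − r·K·e^{−rT}·N(d₂) = −15.605975 + 0.713340 − 4.261404 = -19.154039

price = 31.268007
Θ = -19.154039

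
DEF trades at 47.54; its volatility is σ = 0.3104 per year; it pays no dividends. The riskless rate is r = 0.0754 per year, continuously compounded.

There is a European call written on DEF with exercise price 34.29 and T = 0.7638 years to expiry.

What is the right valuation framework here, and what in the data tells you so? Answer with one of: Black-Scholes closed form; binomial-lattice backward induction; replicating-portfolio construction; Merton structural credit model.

Key observation: with DEF following a GBM at constant σ and r, the European call struck at 34.29 prices in closed form — nothing here needs a stepwise model or a balance sheet.

framework: Black-Scholes closed form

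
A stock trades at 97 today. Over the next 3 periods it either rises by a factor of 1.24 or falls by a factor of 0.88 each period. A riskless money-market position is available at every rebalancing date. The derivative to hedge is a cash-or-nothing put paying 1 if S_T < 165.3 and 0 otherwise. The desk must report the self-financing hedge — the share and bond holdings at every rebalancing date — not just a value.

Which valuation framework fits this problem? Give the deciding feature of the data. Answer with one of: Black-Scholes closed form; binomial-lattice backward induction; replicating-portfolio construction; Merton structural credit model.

framework: replicating-portfolio construction

Key observation: the deliverable is the dynamic trading strategy on the 3-step tree (spot 97, moves 1.24 and 0.88), so the valuation must go through the node-by-node replicating-portfolio solve.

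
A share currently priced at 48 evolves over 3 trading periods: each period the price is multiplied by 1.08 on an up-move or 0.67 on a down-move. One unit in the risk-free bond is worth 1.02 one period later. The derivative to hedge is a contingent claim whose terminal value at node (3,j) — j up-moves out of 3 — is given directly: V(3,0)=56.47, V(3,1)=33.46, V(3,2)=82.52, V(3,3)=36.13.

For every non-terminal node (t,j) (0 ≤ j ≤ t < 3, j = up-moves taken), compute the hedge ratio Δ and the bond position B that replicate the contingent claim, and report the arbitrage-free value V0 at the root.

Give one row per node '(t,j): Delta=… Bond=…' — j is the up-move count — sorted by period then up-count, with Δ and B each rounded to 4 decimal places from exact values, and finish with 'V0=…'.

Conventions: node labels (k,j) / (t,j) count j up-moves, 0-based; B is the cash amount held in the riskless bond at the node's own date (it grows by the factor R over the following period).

(0,0): Delta=-1.0765 Bond=99.6248
(1,0): Delta=2.8636 Bond=-25.0950
(1,1): Delta=-1.4955 Bond=123.3394
(2,0): Delta=-2.6046 Bond=92.2272
(2,1): Delta=3.4451 Bond=-45.7953
(2,2): Delta=-2.0209 Bond=155.2236
V0=47.9538

Since d<R<u, set p* = (R−d)/(u−d) = 0.8537; price each node as the discounted p*-expectation of its children.
Terminal payoffs: V(3,0)=56.4700, V(3,1)=33.4600, V(3,2)=82.5200, V(3,3)=36.1300
(2,0): S=21.5472. Δ = (V_up−V_dn)/(S_up−S_dn) = (33.4600−56.4700)/(23.2710−14.4366) = -2.6046. V = [p*·33.4600 + (1−p*)·56.4700]/1.02 = 36.1052. B = V − Δ·S = 92.2272.
(2,1): S=34.7328. Δ = (V_up−V_dn)/(S_up−S_dn) = (82.5200−33.4600)/(37.5114−23.2710) = 3.4451. V = [p*·82.5200 + (1−p*)·33.4600]/1.02 = 73.8632. B = V − Δ·S = -45.7953.
(2,2): S=55.9872. Δ = (V_up−V_dn)/(S_up−S_dn) = (36.1300−82.5200)/(60.4662−37.5114) = -2.0209. V = [p*·36.1300 + (1−p*)·82.5200]/1.02 = 42.0772. B = V − Δ·S = 155.2236.
(1,0): S=32.1600. Δ = (V_up−V_dn)/(S_up−S_dn) = (73.8632−36.1052)/(34.7328−21.5472) = 2.8636. V = [p*·73.8632 + (1−p*)·36.1052]/1.02 = 66.9977. B = V − Δ·S = -25.0950.
(1,1): S=51.8400. Δ = (V_up−V_dn)/(S_up−S_dn) = (42.0772−73.8632)/(55.9872−34.7328) = -1.4955. V = [p*·42.0772 + (1−p*)·73.8632]/1.02 = 45.8126. B = V − Δ·S = 123.3394.
(0,0): S=48.0000. Δ = (V_up−V_dn)/(S_up−S_dn) = (45.8126−66.9977)/(51.8400−32.1600) = -1.0765. V = [p*·45.8126 + (1−p*)·66.9977]/1.02 = 47.9538. B = V − Δ·S = 99.6248.
As a check, the time-0 holding Δ(0,0)·S0 + B(0,0) comes to 47.9538 — exactly V0.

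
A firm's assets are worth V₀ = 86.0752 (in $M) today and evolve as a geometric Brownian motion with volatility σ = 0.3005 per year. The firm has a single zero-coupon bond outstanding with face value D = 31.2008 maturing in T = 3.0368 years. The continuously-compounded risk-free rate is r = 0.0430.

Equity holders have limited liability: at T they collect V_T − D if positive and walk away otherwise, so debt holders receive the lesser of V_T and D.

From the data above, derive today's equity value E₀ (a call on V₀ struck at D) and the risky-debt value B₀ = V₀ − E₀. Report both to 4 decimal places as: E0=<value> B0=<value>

E0=58.8192 B0=27.2560

Apply the equity-as-call identities (strike 31.2008, horizon 3.0368 years):
d₁ = [ln(V₀/D) + (r + σ²/2)T] / (σ√T)
   = [ln(86.0752/31.2008) + (0.0430 + 0.5·0.3005²)·3.0368] / (0.3005·√3.0368)
   = [1.014778 + 0.267694] / 0.523664 = 2.449037
d₂ = d₁ − σ√T = 2.449037 − 0.523664 = 1.925373
N(d₁) = 0.992838,  N(d₂) = 0.972909,  e^(−rT) = 0.877584
E₀ = V₀·N(d₁) − D·e^(−rT)·N(d₂)
   = 86.0752·0.992838 − 31.2008·0.877584·0.972909 = 58.819203
B₀ = V₀ − E₀ = 86.0752 − 58.819203 = 27.255997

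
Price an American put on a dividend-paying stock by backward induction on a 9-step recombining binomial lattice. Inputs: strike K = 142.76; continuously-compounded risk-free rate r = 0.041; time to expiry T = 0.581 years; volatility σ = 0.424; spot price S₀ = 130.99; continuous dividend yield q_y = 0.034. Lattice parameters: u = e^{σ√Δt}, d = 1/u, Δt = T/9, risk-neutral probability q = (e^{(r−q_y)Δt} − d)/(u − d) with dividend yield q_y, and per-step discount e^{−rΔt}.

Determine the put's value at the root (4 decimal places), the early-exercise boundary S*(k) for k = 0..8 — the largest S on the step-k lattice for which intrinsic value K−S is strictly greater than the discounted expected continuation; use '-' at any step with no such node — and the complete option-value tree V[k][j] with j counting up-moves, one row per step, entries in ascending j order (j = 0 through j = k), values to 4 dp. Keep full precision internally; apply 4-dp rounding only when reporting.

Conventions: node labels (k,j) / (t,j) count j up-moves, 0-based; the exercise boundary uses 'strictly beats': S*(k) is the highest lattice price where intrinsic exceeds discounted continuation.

price = 23.2814
boundary = - - - - 85.1322 94.8156 85.1322 94.8156 105.6005
tree:
23.2814
30.5924 15.3367
39.0262 21.4486 8.6722
48.2180 29.0922 13.1263 3.8013
57.6278 38.0943 19.3121 6.3677 0.9880
66.3223 47.9444 27.4281 10.4563 1.8876 0.0000
74.1288 57.6278 37.2699 16.7114 3.6063 0.0000 0.0000
81.1381 66.3223 47.9444 25.6886 6.8899 0.0000 0.0000 0.0000
87.4315 74.1288 57.6278 37.1595 13.1630 0.0000 0.0000 0.0000 0.0000
93.0821 81.1381 66.3223 47.9444 25.1479 0.0000 0.0000 0.0000 0.0000 0.0000

Δt=0.06456, u=1.11375, d=0.89787, q=0.47519, disc=e^(-rΔt)=0.99736
k=9 terminal: V=max(K-S,0) → 93.0821 81.1381 66.3223 47.9444 25.1479 0.0000 0.0000 0.0000 0.0000 0.0000
k=8: j=0 S=55.3285 intr=87.4315 cont=87.1754 V=87.4315[EX]; j=1 S=68.6312 intr=74.1288 cont=73.9019 V=74.1288[EX]; j=2 S=85.1322 intr=57.6278 cont=57.4371 V=57.6278[EX]; j=3 S=105.6005 intr=37.1595 cont=37.0137 V=37.1595[EX]; j=4 S=130.9900 intr=11.7700 cont=13.1630 V=13.1630[hold]; j=5 S=162.4839 intr=0.0000 cont=0.0000 V=0.0000[hold]; j=6 S=201.5499 intr=0.0000 cont=0.0000 V=0.0000[hold]; j=7 S=250.0085 intr=0.0000 cont=0.0000 V=0.0000[hold]; j=8 S=310.1181 intr=0.0000 cont=0.0000 V=0.0000[hold]  S*(8)=105.6005
k=7: j=0 S=61.6219 intr=81.1381 cont=80.8958 V=81.1381[EX]; j=1 S=76.4377 intr=66.3223 cont=66.1125 V=66.3223[EX]; j=2 S=94.8156 intr=47.9444 cont=47.7749 V=47.9444[EX]; j=3 S=117.6121 intr=25.1479 cont=25.6886 V=25.6886[hold]; j=4 S=145.8896 intr=0.0000 cont=6.8899 V=6.8899[hold]; j=5 S=180.9658 intr=0.0000 cont=0.0000 V=0.0000[hold]; j=6 S=224.4754 intr=0.0000 cont=0.0000 V=0.0000[hold]; j=7 S=278.4460 intr=0.0000 cont=0.0000 V=0.0000[hold]  S*(7)=94.8156
k=6: j=0 S=68.6312 intr=74.1288 cont=73.9019 V=74.1288[EX]; j=1 S=85.1322 intr=57.6278 cont=57.4371 V=57.6278[EX]; j=2 S=105.6005 intr=37.1595 cont=37.2699 V=37.2699[hold]; j=3 S=130.9900 intr=11.7700 cont=16.7114 V=16.7114[hold]; j=4 S=162.4839 intr=0.0000 cont=3.6063 V=3.6063[hold]; j=5 S=201.5499 intr=0.0000 cont=0.0000 V=0.0000[hold]; j=6 S=250.0085 intr=0.0000 cont=0.0000 V=0.0000[hold]  S*(6)=85.1322
k=5: j=0 S=76.4377 intr=66.3223 cont=66.1125 V=66.3223[EX]; j=1 S=94.8156 intr=47.9444 cont=47.8273 V=47.9444[EX]; j=2 S=117.6121 intr=25.1479 cont=27.4281 V=27.4281[hold]; j=3 S=145.8896 intr=0.0000 cont=10.4563 V=10.4563[hold]; j=4 S=180.9658 intr=0.0000 cont=1.8876 V=1.8876[hold]; j=5 S=224.4754 intr=0.0000 cont=0.0000 V=0.0000[hold]  S*(5)=94.8156
k=4: j=0 S=85.1322 intr=57.6278 cont=57.4371 V=57.6278[EX]; j=1 S=105.6005 intr=37.1595 cont=38.0943 V=38.0943[hold]; j=2 S=130.9900 intr=11.7700 cont=19.3121 V=19.3121[hold]; j=3 S=162.4839 intr=0.0000 cont=6.3677 V=6.3677[hold]; j=4 S=201.5499 intr=0.0000 cont=0.9880 V=0.9880[hold]  S*(4)=85.1322
k=3: j=0 S=94.8156 intr=47.9444 cont=48.2180 V=48.2180[hold]; j=1 S=117.6121 intr=25.1479 cont=29.0922 V=29.0922[hold]; j=2 S=145.8896 intr=0.0000 cont=13.1263 V=13.1263[hold]; j=3 S=180.9658 intr=0.0000 cont=3.8013 V=3.8013[hold]  S*(3)=-
k=2: j=0 S=105.6005 intr=37.1595 cont=39.0262 V=39.0262[hold]; j=1 S=130.9900 intr=11.7700 cont=21.4486 V=21.4486[hold]; j=2 S=162.4839 intr=0.0000 cont=8.6722 V=8.6722[hold]  S*(2)=-
k=1: j=0 S=117.6121 intr=25.1479 cont=30.5924 V=30.5924[hold]; j=1 S=145.8896 intr=0.0000 cont=15.3367 V=15.3367[hold]  S*(1)=-
k=0: j=0 S=130.9900 intr=11.7700 cont=23.2814 V=23.2814[hold]  S*(0)=-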